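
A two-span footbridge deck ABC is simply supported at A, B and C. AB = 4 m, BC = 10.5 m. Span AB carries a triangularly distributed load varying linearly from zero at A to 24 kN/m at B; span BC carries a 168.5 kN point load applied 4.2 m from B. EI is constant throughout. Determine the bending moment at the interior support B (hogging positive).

M_B = 253 kN·m

Take M_B as the redundant. Released structure: two simple spans AB and BC with a hinge at B.
Discontinuity in slope at B on the released structure — sum the simple-span end rotations:
  span AB: triangular load, peak 24: w₀L³/(45EI) = 34.13/EI
  span BC: point load 168.5 at a = 4.2: Pab(L + b)/(6LEI) = 1189/EI
  relative rotation θ_0 = (34.13 + 1189)/EI = 1223/EI
A unit hogging moment at B produces rotation L₁/(3EI) + L₂/(3EI) = 4.833/EI.
Slope continuity at B: θ_0 = M_B·4.833/EI, so M_B = 1223/4.833 = 253 kN·m (hogging).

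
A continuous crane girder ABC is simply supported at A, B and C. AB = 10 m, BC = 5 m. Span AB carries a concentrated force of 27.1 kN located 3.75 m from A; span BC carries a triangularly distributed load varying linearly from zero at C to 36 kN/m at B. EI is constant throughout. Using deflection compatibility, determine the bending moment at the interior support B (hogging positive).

M_B = 49.11 kN·m

Insert a hinge at B; M_B is the redundant, and each span becomes simply supported.
Rotations at B on the released spans (each span's end-slope, ×1/EI):
  span AB: point load 27.1 at a = 3.75: Pab(L + a)/(6LEI) = 145.6/EI
  span BC: triangular load, peak 36: w₀L³/(45EI) = 100/EI
  relative rotation θ_0 = (145.6 + 100)/EI = 245.6/EI
A unit hogging moment at B produces rotation L₁/(3EI) + L₂/(3EI) = 5/EI.
Slope continuity at B: θ_0 = M_B·5/EI, so M_B = 245.6/5 = 49.11 kN·m (hogging).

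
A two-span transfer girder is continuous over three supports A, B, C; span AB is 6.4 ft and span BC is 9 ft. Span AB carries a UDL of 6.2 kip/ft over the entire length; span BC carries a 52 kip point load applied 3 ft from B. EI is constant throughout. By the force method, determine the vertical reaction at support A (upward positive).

R_A = 9.865 kip

Release continuity at B by inserting a hinge; the redundant is the internal moment M_B. The primary structure is two simply-supported spans AB and BC.
Rotations at B on the released spans (each span's end-slope, ×1/EI):
  span AB: UDL 6.2: wL³/(24EI) = 67.72/EI
  span BC: point load 52 at a = 3: Pab(L + b)/(6LEI) = 260/EI
  relative rotation θ_0 = (67.72 + 260)/EI = 327.7/EI
A unit hogging moment at B produces rotation L₁/(3EI) + L₂/(3EI) = 5.133/EI.
Slope continuity at B: θ_0 = M_B·5.133/EI, so M_B = 327.7/5.133 = 63.84 kip·ft (hogging).
Span AB, ΣM about A with M_B applied at B: R_B^{AB}·6.4 = 127 + 63.84, so R_B^{AB} = 29.82 kip and R_A = 39.68 − 29.82 = 9.865 kip.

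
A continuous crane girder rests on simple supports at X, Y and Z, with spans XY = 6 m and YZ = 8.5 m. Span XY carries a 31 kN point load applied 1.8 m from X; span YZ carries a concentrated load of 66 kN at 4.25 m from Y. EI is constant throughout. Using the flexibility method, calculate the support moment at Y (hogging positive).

Release continuity at Y by inserting a hinge; the redundant is the internal moment M_Y. The primary structure is two simply-supported spans XY and YZ.
End slopes at the hinge Y, treating each span as simply supported:
  span XY: point load 31 at a = 1.8: Pab(L + a)/(6LEI) = 50.78/EI
  span YZ: point load 66 at a = 4.25: Pab(L + b)/(6LEI) = 298/EI
  relative rotation θ_0 = (50.78 + 298)/EI = 348.8/EI
A unit hogging moment at Y produces rotation L₁/(3EI) + L₂/(3EI) = 4.833/EI.
Slope continuity at Y: θ_0 = M_Y·4.833/EI, so M_Y = 348.8/4.833 = 72.17 kN·m (hogging).

M_Y = 72.17 kN·m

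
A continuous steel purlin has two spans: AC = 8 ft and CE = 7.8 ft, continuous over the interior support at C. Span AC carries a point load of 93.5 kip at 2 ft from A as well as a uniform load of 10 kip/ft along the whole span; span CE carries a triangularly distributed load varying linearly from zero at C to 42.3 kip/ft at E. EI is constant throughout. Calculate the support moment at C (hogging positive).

Release continuity at C by inserting a hinge; the redundant is the internal moment M_C. The primary structure is two simply-supported spans AC and CE.
Rotations at C on the released spans (each span's end-slope, ×1/EI):
  span AC: point load 93.5 at a = 2: Pab(L + a)/(6LEI) = 233.8/EI
  span AC: UDL 10: wL³/(24EI) = 213.3/EI
  span CE: triangular load, peak 42.3: 7w₀L³/(360EI) = 390.3/EI
  relative rotation θ_0 = (447.1 + 390.3)/EI = 837.4/EI
A unit hogging moment at C produces rotation L₁/(3EI) + L₂/(3EI) = 5.267/EI.
Compatibility: M_C·(L₁+L₂)/(3EI) = θ_0, giving M_C = 159 kip·ft (hogging).

M_C = 159 kip·ft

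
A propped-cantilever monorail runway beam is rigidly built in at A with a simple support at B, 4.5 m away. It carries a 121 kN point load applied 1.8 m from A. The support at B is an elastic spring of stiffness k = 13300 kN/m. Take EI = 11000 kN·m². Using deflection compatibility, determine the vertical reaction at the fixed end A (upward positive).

Release the roller at B. Primary structure: cantilever fixed at A.
Downward deflection at the released point B due to the loads:
  point load 121 at a = 1.8: Pa²(3L − a)/(6EI) = 764.5/EI
Tip deflection under a unit load at B: L³/(3EI) = 30.38/EI.
With EI = 11000 kN·m²: δ_0 = 0.069498 m and δ_{BB} = 0.002761 m/kN.
Compatibility — the spring shortens by R_B/k under the reaction it provides: δ_0 − R_B·δ_{BB} = R_B/k. With 1/k = 0.000075 m/kN, R_B = δ_0 / (δ_{BB} + 1/k) = 0.069498 / (0.002761 + 0.000075) = 24.5 kN.
Vertical equilibrium: R_A = ΣP − R_B = 121 − 24.5 = 96.5 kN.

R_A = 96.5 kN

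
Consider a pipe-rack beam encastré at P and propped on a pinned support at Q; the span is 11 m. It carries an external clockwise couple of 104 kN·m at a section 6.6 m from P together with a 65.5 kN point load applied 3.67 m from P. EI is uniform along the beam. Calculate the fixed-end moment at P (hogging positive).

M_P = 106.4 kN·m

Choose R_Q as the redundant. The primary structure is the cantilever fixed at P.
Free-end deflection of the primary structure under the applied loading (downward +):
  clockwise couple 104 at a = 6.6: M₀a(2L − a)/(2EI) = 5285/EI
  point load 65.5 at a = 3.67: Pa²(3L − a)/(6EI) = 4313/EI
  δ_0 = 9598/EI
Tip deflection under a unit load at Q: L³/(3EI) = 443.7/EI.
Compatibility at Q: δ_0 − R_Q·δ_{QQ} = 0, so R_Q = 9598/443.7 = 21.63 kN.
Moment equilibrium about P: M_P = Σ(load moments about P) − R_Q·L = 344.4 − 21.63×11 = 106.4 kN·m.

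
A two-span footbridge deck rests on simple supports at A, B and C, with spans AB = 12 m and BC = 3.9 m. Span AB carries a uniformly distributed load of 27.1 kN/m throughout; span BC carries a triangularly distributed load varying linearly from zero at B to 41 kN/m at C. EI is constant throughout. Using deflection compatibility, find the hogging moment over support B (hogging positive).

Take M_B as the redundant. Released structure: two simple spans AB and BC with a hinge at B.
Rotations at B on the released spans (each span's end-slope, ×1/EI):
  span AB: UDL 27.1: wL³/(24EI) = 1951/EI
  span BC: triangular load, peak 41: 7w₀L³/(360EI) = 47.29/EI
  relative rotation θ_0 = (1951 + 47.29)/EI = 1998/EI
A unit hogging moment at B produces rotation L₁/(3EI) + L₂/(3EI) = 5.3/EI.
Compatibility: M_B·(L₁+L₂)/(3EI) = θ_0, giving M_B = 377.1 kN·m (hogging).

M_B = 377.1 kN·m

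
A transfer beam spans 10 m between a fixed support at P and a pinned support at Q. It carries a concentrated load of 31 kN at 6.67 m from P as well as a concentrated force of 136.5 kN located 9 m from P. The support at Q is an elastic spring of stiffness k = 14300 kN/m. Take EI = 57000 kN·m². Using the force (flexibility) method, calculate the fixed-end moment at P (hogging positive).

Take the reaction at Q as the redundant and release it; the primary structure is a cantilever fixed at P.
Downward deflection at the released point Q due to the loads:
  point load 31 at a = 6.67: Pa²(3L − a)/(6EI) = 5363/EI
  point load 136.5 at a = 9: Pa²(3L − a)/(6EI) = 38698/EI
  δ_0 = 44060/EI
Flexibility coefficient — unit upward force at Q: δ_{QQ} = L³/(3EI) = 333.3/EI.
With EI = 57000 kN·m²: δ_0 = 0.77299 m and δ_{QQ} = 0.005848 m/kN.
Compatibility — the spring shortens by R_Q/k under the reaction it provides: δ_0 − R_Q·δ_{QQ} = R_Q/k. With 1/k = 0.00007 m/kN, R_Q = δ_0 / (δ_{QQ} + 1/k) = 0.77299 / (0.005848 + 0.00007) = 130.6 kN.
Moment equilibrium about P: M_P = Σ(load moments about P) − R_Q·L = 1435 − 130.6×10 = 129.1 kN·m.

M_P = 129.1 kN·m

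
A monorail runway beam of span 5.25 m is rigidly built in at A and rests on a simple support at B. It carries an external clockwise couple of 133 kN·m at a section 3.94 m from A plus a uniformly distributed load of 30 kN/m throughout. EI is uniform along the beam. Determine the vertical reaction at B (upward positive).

Choose R_B as the redundant. The primary structure is the cantilever fixed at A.
Primary-structure tip deflection at B by superposition:
  clockwise couple 133 at a = 3.94: M₀a(2L − a)/(2EI) = 1719/EI
  UDL 30: wL⁴/(8EI) = 2849/EI
  δ_0 = 4568/EI
Tip deflection under a unit load at B: L³/(3EI) = 48.23/EI.
Compatibility at B: δ_0 − R_B·δ_{BB} = 0, so R_B = 4568/48.23 = 94.7 kN.

R_B = 94.7 kN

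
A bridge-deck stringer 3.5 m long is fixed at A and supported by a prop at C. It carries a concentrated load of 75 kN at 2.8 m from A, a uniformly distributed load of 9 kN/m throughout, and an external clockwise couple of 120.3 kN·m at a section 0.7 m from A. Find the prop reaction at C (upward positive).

R_C = 83.17 kN

Choose R_C as the redundant. The primary structure is the cantilever fixed at A.
Free-end deflection of the primary structure under the applied loading (downward +):
  point load 75 at a = 2.8: Pa²(3L − a)/(6EI) = 754.6/EI
  UDL 9: wL⁴/(8EI) = 168.8/EI
  clockwise couple 120.3 at a = 0.7: M₀a(2L − a)/(2EI) = 265.3/EI
  δ_0 = 1189/EI
Tip deflection under a unit load at C: L³/(3EI) = 14.29/EI.
The prop prevents deflection at C: R_C = δ_0/δ_{CC} = 1189/14.29 = 83.17 kN.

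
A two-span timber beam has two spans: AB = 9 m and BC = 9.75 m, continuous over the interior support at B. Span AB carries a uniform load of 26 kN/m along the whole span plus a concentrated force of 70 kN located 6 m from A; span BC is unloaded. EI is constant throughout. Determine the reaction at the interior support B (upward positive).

R_B = 202.6 kN

Release continuity at B by inserting a hinge; the redundant is the internal moment M_B. The primary structure is two simply-supported spans AB and BC.
End slopes at the hinge B, treating each span as simply supported:
  span AB: UDL 26: wL³/(24EI) = 789.8/EI
  span AB: point load 70 at a = 6: Pab(L + a)/(6LEI) = 350/EI
  relative rotation θ_0 = (1140 + 0)/EI = 1140/EI
A unit hogging moment at B produces rotation L₁/(3EI) + L₂/(3EI) = 6.25/EI.
Slope continuity at B: θ_0 = M_B·6.25/EI, so M_B = 1140/6.25 = 182.4 kN·m (hogging).
Span AB, ΣM about A with M_B applied at B: R_B^{AB}·9 = 1473 + 182.4, so R_B^{AB} = 183.9 kN and R_A = 304 − 183.9 = 120.1 kN.
Span BC, ΣM about C: R_B^{BC}·9.75 = 0 + 182.4, so R_B^{BC} = 18.7 kN and R_C = 0 − 18.7 = -18.7 kN.
R_B = 183.9 + 18.7 = 202.6 kN.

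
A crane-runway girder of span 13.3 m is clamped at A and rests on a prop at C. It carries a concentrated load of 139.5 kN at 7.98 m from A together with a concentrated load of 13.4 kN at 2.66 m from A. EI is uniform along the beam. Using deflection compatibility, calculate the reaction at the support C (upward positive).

Remove the prop at C; the released (primary) structure is a cantilever built in at A.
Free-end deflection of the primary structure under the applied loading (downward +):
  point load 139.5 at a = 7.98: Pa²(3L − a)/(6EI) = 47260/EI
  point load 13.4 at a = 2.66: Pa²(3L − a)/(6EI) = 588.5/EI
  δ_0 = 47848/EI
Tip deflection under a unit load at C: L³/(3EI) = 784.2/EI.
Compatibility at C: δ_0 − R_C·δ_{CC} = 0, so R_C = 47848/784.2 = 61.01 kN.

R_C = 61.01 kN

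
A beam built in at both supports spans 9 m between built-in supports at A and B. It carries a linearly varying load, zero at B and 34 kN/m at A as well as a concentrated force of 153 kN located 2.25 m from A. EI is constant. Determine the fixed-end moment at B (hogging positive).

M_B = 156.3 kN·m

Release both end moments; the primary structure is a simply-supported span AB with redundants M_A and M_B.
End rotations of the released simple span under the applied load (×1/EI):
  at A: triangular load, peak 34: w₀L³/(45EI) = 550.8/EI
  at B: triangular load, peak 34: 7w₀L³/(360EI) = 481.9/EI
  at A: point load 153 at a = 2.25: Pab(L + b)/(6LEI) = 677.7/EI
  at B: point load 153 at a = 2.25: Pab(L + a)/(6LEI) = 484.1/EI
  θ_A0 = 1229/EI,  θ_B0 = 966.1/EI
Flexibility coefficients: a unit moment at one end gives L/(3EI) there and L/(6EI) at the far end, so f₁₁ = f₂₂ = 3/EI and f₁₂ = f₂₁ = 1.5/EI.
Compatibility — zero rotation at each built-in end:
  3 M_A + 1.5 M_B = 1229
  1.5 M_A + 3 M_B = 966.1
Solving the pair gives M_A = 331.3 kN·m and M_B = 156.3 kN·m (hogging).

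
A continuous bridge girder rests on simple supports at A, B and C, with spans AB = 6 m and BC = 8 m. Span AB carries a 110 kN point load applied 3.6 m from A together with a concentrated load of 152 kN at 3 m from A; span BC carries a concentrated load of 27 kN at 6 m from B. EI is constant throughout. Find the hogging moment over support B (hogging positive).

M_B = 142.1 kN·m

Take M_B as the redundant. Released structure: two simple spans AB and BC with a hinge at B.
Discontinuity in slope at B on the released structure — sum the simple-span end rotations:
  span AB: point load 110 at a = 3.6: Pab(L + a)/(6LEI) = 253.4/EI
  span AB: point load 152 at a = 3: Pab(L + a)/(6LEI) = 342/EI
  span BC: point load 27 at a = 6: Pab(L + b)/(6LEI) = 67.5/EI
  relative rotation θ_0 = (595.4 + 67.5)/EI = 662.9/EI
A unit hogging moment at B produces rotation L₁/(3EI) + L₂/(3EI) = 4.667/EI.
Compatibility: M_B·(L₁+L₂)/(3EI) = θ_0, giving M_B = 142.1 kN·m (hogging).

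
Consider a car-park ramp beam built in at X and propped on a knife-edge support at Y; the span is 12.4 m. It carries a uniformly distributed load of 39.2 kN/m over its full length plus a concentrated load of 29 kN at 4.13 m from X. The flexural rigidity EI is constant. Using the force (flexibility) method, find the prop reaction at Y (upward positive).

Take the reaction at Y as the redundant and release it; the primary structure is a cantilever fixed at X.
Free-end deflection of the primary structure under the applied loading (downward +):
  UDL 39.2: wL⁴/(8EI) = 115846/EI
  point load 29 at a = 4.13: Pa²(3L − a)/(6EI) = 2726/EI
  δ_0 = 118573/EI
Flexibility coefficient — unit upward force at Y: δ_{YY} = L³/(3EI) = 635.5/EI.
Compatibility at Y: δ_0 − R_Y·δ_{YY} = 0, so R_Y = 118573/635.5 = 186.6 kN.

R_Y = 186.6 kN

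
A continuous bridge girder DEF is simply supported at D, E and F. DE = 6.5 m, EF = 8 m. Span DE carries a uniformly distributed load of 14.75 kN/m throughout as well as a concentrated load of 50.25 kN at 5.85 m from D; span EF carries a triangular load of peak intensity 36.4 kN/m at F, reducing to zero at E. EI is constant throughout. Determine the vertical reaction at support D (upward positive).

R_D = 34.13 kN

Insert a hinge at E; M_E is the redundant, and each span becomes simply supported.
Rotations at E on the released spans (each span's end-slope, ×1/EI):
  span DE: UDL 14.75: wL³/(24EI) = 168.8/EI
  span DE: point load 50.25 at a = 5.85: Pab(L + a)/(6LEI) = 60.51/EI
  span EF: triangular load, peak 36.4: 7w₀L³/(360EI) = 362.4/EI
  relative rotation θ_0 = (229.3 + 362.4)/EI = 591.7/EI
A unit hogging moment at E produces rotation L₁/(3EI) + L₂/(3EI) = 4.833/EI.
Slope continuity at E: θ_0 = M_E·4.833/EI, so M_E = 591.7/4.833 = 122.4 kN·m (hogging).
Span DE, ΣM about D with M_E applied at E: R_E^{DE}·6.5 = 605.6 + 122.4, so R_E^{DE} = 112 kN and R_D = 146.1 − 112 = 34.13 kN.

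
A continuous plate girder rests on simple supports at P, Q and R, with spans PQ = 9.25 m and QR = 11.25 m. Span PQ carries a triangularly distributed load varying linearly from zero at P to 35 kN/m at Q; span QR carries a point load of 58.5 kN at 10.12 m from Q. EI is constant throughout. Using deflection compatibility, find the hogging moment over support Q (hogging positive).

Insert a hinge at Q; M_Q is the redundant, and each span becomes simply supported.
Rotations at Q on the released spans (each span's end-slope, ×1/EI):
  span PQ: triangular load, peak 35: w₀L³/(45EI) = 615.6/EI
  span QR: point load 58.5 at a = 10.12: Pab(L + b)/(6LEI) = 122.7/EI
  relative rotation θ_0 = (615.6 + 122.7)/EI = 738.3/EI
A unit hogging moment at Q produces rotation L₁/(3EI) + L₂/(3EI) = 6.833/EI.
Compatibility: M_Q·(L₁+L₂)/(3EI) = θ_0, giving M_Q = 108 kN·m (hogging).

M_Q = 108 kN·m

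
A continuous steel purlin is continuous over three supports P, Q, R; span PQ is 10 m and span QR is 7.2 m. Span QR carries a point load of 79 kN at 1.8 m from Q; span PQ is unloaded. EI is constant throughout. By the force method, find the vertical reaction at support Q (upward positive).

Insert a hinge at Q; M_Q is the redundant, and each span becomes simply supported.
End slopes at the hinge Q, treating each span as simply supported:
  span QR: point load 79 at a = 1.8: Pab(L + b)/(6LEI) = 224/EI
  relative rotation θ_0 = (0 + 224)/EI = 224/EI
A unit hogging moment at Q produces rotation L₁/(3EI) + L₂/(3EI) = 5.733/EI.
Slope continuity at Q: θ_0 = M_Q·5.733/EI, so M_Q = 224/5.733 = 39.06 kN·m (hogging).
Span PQ, ΣM about P with M_Q applied at Q: R_Q^{PQ}·10 = 0 + 39.06, so R_Q^{PQ} = 3.906 kN and R_P = 0 − 3.906 = -3.906 kN.
Span QR, ΣM about R: R_Q^{QR}·7.2 = 426.6 + 39.06, so R_Q^{QR} = 64.68 kN and R_R = 79 − 64.68 = 14.32 kN.
R_Q = 3.906 + 64.68 = 68.58 kN.

R_Q = 68.58 kN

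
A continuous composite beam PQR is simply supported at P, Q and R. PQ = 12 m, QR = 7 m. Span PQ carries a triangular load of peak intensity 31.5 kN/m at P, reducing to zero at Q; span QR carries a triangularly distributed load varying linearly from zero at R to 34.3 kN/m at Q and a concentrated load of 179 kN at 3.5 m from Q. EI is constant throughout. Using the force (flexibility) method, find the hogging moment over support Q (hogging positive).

M_Q = 295 kN·m

Take M_Q as the redundant. Released structure: two simple spans PQ and QR with a hinge at Q.
Discontinuity in slope at Q on the released structure — sum the simple-span end rotations:
  span PQ: triangular load, peak 31.5: 7w₀L³/(360EI) = 1058/EI
  span QR: triangular load, peak 34.3: w₀L³/(45EI) = 261.4/EI
  span QR: point load 179 at a = 3.5: Pab(L + b)/(6LEI) = 548.2/EI
  relative rotation θ_0 = (1058 + 809.6)/EI = 1868/EI
A unit hogging moment at Q produces rotation L₁/(3EI) + L₂/(3EI) = 6.333/EI.
Compatibility: M_Q·(L₁+L₂)/(3EI) = θ_0, giving M_Q = 295 kN·m (hogging).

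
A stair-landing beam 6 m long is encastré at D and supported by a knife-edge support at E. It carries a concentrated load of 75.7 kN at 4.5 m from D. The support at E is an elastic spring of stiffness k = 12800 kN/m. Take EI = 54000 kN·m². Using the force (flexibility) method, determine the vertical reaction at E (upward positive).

Take the reaction at E as the redundant and release it; the primary structure is a cantilever fixed at D.
Downward deflection at the released point E due to the loads:
  point load 75.7 at a = 4.5: Pa²(3L − a)/(6EI) = 3449/EI
Tip deflection under a unit load at E: L³/(3EI) = 72/EI.
With EI = 54000 kN·m²: δ_0 = 0.063872 m and δ_{EE} = 0.001333 m/kN.
Compatibility — the spring shortens by R_E/k under the reaction it provides: δ_0 − R_E·δ_{EE} = R_E/k. With 1/k = 0.000078 m/kN, R_E = δ_0 / (δ_{EE} + 1/k) = 0.063872 / (0.001333 + 0.000078) = 45.25 kN.

R_E = 45.25 kN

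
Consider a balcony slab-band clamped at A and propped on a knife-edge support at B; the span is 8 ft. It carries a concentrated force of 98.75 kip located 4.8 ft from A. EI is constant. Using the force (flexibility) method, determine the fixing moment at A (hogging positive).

Choose R_B as the redundant. The primary structure is the cantilever fixed at A.
Free-end deflection of the primary structure under the applied loading (downward +):
  point load 98.75 at a = 4.8: Pa²(3L − a)/(6EI) = 7281/EI
Flexibility coefficient — unit upward force at B: δ_{BB} = L³/(3EI) = 170.7/EI.
Compatibility at B: δ_0 − R_B·δ_{BB} = 0, so R_B = 7281/170.7 = 42.66 kip.
Moment equilibrium about A: M_A = Σ(load moments about A) − R_B·L = 474 − 42.66×8 = 132.7 kip·ft.

M_A = 132.7 kip·ft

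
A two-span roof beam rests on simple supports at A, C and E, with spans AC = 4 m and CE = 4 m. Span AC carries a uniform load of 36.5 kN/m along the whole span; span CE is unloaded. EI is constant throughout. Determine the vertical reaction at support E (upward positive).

Release continuity at C by inserting a hinge; the redundant is the internal moment M_C. The primary structure is two simply-supported spans AC and CE.
Discontinuity in slope at C on the released structure — sum the simple-span end rotations:
  span AC: UDL 36.5: wL³/(24EI) = 97.33/EI
  relative rotation θ_0 = (97.33 + 0)/EI = 97.33/EI
A unit hogging moment at C produces rotation L₁/(3EI) + L₂/(3EI) = 2.667/EI.
Compatibility: M_C·(L₁+L₂)/(3EI) = θ_0, giving M_C = 36.5 kN·m (hogging).
Span CE, ΣM about E: R_C^{CE}·4 = 0 + 36.5, so R_C^{CE} = 9.125 kN and R_E = 0 − 9.125 = -9.125 kN.

R_E = -9.125 kN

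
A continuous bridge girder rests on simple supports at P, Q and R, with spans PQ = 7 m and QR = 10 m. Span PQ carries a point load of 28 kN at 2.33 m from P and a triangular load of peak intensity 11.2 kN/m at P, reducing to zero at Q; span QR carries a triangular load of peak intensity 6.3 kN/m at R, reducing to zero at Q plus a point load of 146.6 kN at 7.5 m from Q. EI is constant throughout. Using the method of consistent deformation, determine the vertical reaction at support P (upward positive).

Release continuity at Q by inserting a hinge; the redundant is the internal moment M_Q. The primary structure is two simply-supported spans PQ and QR.
End slopes at the hinge Q, treating each span as simply supported:
  span PQ: point load 28 at a = 2.33: Pab(L + a)/(6LEI) = 67.68/EI
  span PQ: triangular load, peak 11.2: 7w₀L³/(360EI) = 74.7/EI
  span QR: triangular load, peak 6.3: 7w₀L³/(360EI) = 122.5/EI
  span QR: point load 146.6 at a = 7.5: Pab(L + b)/(6LEI) = 572.7/EI
  relative rotation θ_0 = (142.4 + 695.2)/EI = 837.5/EI
A unit hogging moment at Q produces rotation L₁/(3EI) + L₂/(3EI) = 5.667/EI.
Slope continuity at Q: θ_0 = M_Q·5.667/EI, so M_Q = 837.5/5.667 = 147.8 kN·m (hogging).
Span PQ, ΣM about P with M_Q applied at Q: R_Q^{PQ}·7 = 156.7 + 147.8, so R_Q^{PQ} = 43.5 kN and R_P = 67.2 − 43.5 = 23.7 kN.

R_P = 23.7 kN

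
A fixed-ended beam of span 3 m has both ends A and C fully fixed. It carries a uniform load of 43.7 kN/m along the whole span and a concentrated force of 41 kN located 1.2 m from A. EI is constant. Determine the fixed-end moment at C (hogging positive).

Take the two fixed-end moments M_A, M_C as redundants; the released structure is the simple span AC.
On the primary (simply-supported) span, the end slopes from the loading are:
  at A: UDL 43.7: wL³/(24EI) = 49.16/EI
  at C: UDL 43.7: wL³/(24EI) = 49.16/EI
  at A: point load 41 at a = 1.2: Pab(L + b)/(6LEI) = 23.62/EI
  at C: point load 41 at a = 1.2: Pab(L + a)/(6LEI) = 20.66/EI
  θ_A0 = 72.78/EI,  θ_C0 = 69.83/EI
Flexibility coefficients: a unit moment at one end gives L/(3EI) there and L/(6EI) at the far end, so f₁₁ = f₂₂ = 1/EI and f₁₂ = f₂₁ = 0.5/EI.
Compatibility — zero rotation at each built-in end:
  1 M_A + 0.5 M_C = 72.78
  0.5 M_A + 1 M_C = 69.83
Solving the pair gives M_A = 50.49 kN·m and M_C = 44.58 kN·m (hogging).

M_C = 44.58 kN·m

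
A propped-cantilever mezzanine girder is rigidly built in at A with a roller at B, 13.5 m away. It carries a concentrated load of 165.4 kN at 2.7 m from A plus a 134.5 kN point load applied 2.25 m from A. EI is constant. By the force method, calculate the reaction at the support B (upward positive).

Choose R_B as the redundant. The primary structure is the cantilever fixed at A.
Downward deflection at the released point B due to the loads:
  point load 165.4 at a = 2.7: Pa²(3L − a)/(6EI) = 7596/EI
  point load 134.5 at a = 2.25: Pa²(3L − a)/(6EI) = 4341/EI
  δ_0 = 11937/EI
Tip deflection under a unit load at B: L³/(3EI) = 820.1/EI.
Compatibility at B: δ_0 − R_B·δ_{BB} = 0, so R_B = 11937/820.1 = 14.56 kN.

R_B = 14.56 kN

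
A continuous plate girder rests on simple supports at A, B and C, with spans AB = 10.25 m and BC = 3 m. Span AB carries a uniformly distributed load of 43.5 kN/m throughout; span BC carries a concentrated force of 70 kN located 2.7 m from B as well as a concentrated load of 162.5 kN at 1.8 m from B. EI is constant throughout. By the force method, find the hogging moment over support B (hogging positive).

Take M_B as the redundant. Released structure: two simple spans AB and BC with a hinge at B.
Rotations at B on the released spans (each span's end-slope, ×1/EI):
  span AB: UDL 43.5: wL³/(24EI) = 1952/EI
  span BC: point load 70 at a = 2.7: Pab(L + b)/(6LEI) = 10.39/EI
  span BC: point load 162.5 at a = 1.8: Pab(L + b)/(6LEI) = 81.9/EI
  relative rotation θ_0 = (1952 + 92.3)/EI = 2044/EI
A unit hogging moment at B produces rotation L₁/(3EI) + L₂/(3EI) = 4.417/EI.
Slope continuity at B: θ_0 = M_B·4.417/EI, so M_B = 2044/4.417 = 462.8 kN·m (hogging).

M_B = 462.8 kN·m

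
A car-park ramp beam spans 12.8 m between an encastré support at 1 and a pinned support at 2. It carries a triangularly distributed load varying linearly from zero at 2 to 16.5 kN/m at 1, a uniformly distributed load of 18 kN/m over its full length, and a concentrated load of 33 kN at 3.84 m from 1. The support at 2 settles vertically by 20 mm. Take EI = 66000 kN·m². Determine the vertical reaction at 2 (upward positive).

R_2 = 109.6 kN

Remove the prop at 2; the released (primary) structure is a cantilever built in at 1.
Downward deflection at the released point 2 due to the loads:
  triangular load, peak 16.5 at the fixed end: w₀L⁴/(30EI) = 14764/EI
  UDL 18: wL⁴/(8EI) = 60398/EI
  point load 33 at a = 3.84: Pa²(3L − a)/(6EI) = 2803/EI
  δ_0 = 77965/EI
Flexibility coefficient — unit upward force at 2: δ_{22} = L³/(3EI) = 699.1/EI.
With EI = 66000 kN·m²: δ_0 = 1.1813 m and δ_{22} = 0.010592 m/kN.
Compatibility — the beam at 2 must follow the support down by 0.02 m: δ_0 − R_2·δ_{22} = 0.02, so R_2 = (1.1813 − 0.02)/0.010592 = 109.6 kN.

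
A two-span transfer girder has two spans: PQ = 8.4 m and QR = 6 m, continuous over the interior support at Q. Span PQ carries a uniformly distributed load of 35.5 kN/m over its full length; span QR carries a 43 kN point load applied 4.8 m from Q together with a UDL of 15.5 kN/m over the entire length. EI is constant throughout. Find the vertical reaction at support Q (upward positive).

R_Q = 267.6 kN

Release continuity at Q by inserting a hinge; the redundant is the internal moment M_Q. The primary structure is two simply-supported spans PQ and QR.
End slopes at the hinge Q, treating each span as simply supported:
  span PQ: UDL 35.5: wL³/(24EI) = 876.7/EI
  span QR: point load 43 at a = 4.8: Pab(L + b)/(6LEI) = 49.54/EI
  span QR: UDL 15.5: wL³/(24EI) = 139.5/EI
  relative rotation θ_0 = (876.7 + 189)/EI = 1066/EI
A unit hogging moment at Q produces rotation L₁/(3EI) + L₂/(3EI) = 4.8/EI.
Slope continuity at Q: θ_0 = M_Q·4.8/EI, so M_Q = 1066/4.8 = 222 kN·m (hogging).
Span PQ, ΣM about P with M_Q applied at Q: R_Q^{PQ}·8.4 = 1252 + 222, so R_Q^{PQ} = 175.5 kN and R_P = 298.2 − 175.5 = 122.7 kN.
Span QR, ΣM about R: R_Q^{QR}·6 = 330.6 + 222, so R_Q^{QR} = 92.11 kN and R_R = 136 − 92.11 = 43.9 kN.
R_Q = 175.5 + 92.11 = 267.6 kN.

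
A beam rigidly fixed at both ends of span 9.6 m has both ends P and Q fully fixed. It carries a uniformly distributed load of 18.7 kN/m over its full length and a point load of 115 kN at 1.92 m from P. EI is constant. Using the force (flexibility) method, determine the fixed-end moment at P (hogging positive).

M_P = 284.9 kN·m

Take the two fixed-end moments M_P, M_Q as redundants; the released structure is the simple span PQ.
End rotations of the released simple span under the applied load (×1/EI):
  at P: UDL 18.7: wL³/(24EI) = 689.4/EI
  at Q: UDL 18.7: wL³/(24EI) = 689.4/EI
  at P: point load 115 at a = 1.92: Pab(L + b)/(6LEI) = 508.7/EI
  at Q: point load 115 at a = 1.92: Pab(L + a)/(6LEI) = 339.1/EI
  θ_P0 = 1198/EI,  θ_Q0 = 1029/EI
Flexibility coefficients: a unit moment at one end gives L/(3EI) there and L/(6EI) at the far end, so f₁₁ = f₂₂ = 3.2/EI and f₁₂ = f₂₁ = 1.6/EI.
Compatibility — zero rotation at each built-in end:
  3.2 M_P + 1.6 M_Q = 1198
  1.6 M_P + 3.2 M_Q = 1029
Solving the pair gives M_P = 284.9 kN·m and M_Q = 178.9 kN·m (hogging).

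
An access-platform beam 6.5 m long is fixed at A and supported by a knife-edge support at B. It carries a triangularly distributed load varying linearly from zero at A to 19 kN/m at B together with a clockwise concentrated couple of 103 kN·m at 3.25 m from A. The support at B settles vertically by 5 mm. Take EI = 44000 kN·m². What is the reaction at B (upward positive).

R_B = 49.39 kN

Remove the prop at B; the released (primary) structure is a cantilever built in at A.
Free-end deflection of the primary structure under the applied loading (downward +):
  triangular load, peak 19 at the free end: 11w₀L⁴/(120EI) = 3109/EI
  clockwise couple 103 at a = 3.25: M₀a(2L − a)/(2EI) = 1632/EI
  δ_0 = 4741/EI
Flexibility coefficient — unit upward force at B: δ_{BB} = L³/(3EI) = 91.54/EI.
With EI = 44000 kN·m²: δ_0 = 0.10775 m and δ_{BB} = 0.00208 m/kN.
Compatibility — the beam at B must follow the support down by 0.005 m: δ_0 − R_B·δ_{BB} = 0.005, so R_B = (0.10775 − 0.005)/0.00208 = 49.39 kN.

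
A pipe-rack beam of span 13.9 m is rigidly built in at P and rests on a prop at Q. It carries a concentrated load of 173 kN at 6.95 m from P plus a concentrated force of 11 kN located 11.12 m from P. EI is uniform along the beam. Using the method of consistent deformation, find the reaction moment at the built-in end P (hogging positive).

Take the reaction at Q as the redundant and release it; the primary structure is a cantilever fixed at P.
Deflection at Q on the released cantilever, summing each load's contribution:
  point load 173 at a = 6.95: Pa²(3L − a)/(6EI) = 48397/EI
  point load 11 at a = 11.12: Pa²(3L − a)/(6EI) = 6932/EI
  δ_0 = 55330/EI
Flexibility coefficient — unit upward force at Q: δ_{QQ} = L³/(3EI) = 895.2/EI.
The prop prevents deflection at Q: R_Q = δ_0/δ_{QQ} = 55330/895.2 = 61.81 kN.
Moment equilibrium about P: M_P = Σ(load moments about P) − R_Q·L = 1325 − 61.81×13.9 = 465.6 kN·m.

M_P = 465.6 kN·m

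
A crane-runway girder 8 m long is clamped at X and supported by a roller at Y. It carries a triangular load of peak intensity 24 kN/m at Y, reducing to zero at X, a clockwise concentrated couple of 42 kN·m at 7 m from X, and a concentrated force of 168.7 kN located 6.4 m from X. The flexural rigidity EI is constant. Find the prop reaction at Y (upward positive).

R_Y = 179.3 kN

Remove the prop at Y; the released (primary) structure is a cantilever built in at X.
Free-end deflection of the primary structure under the applied loading (downward +):
  triangular load, peak 24 at the free end: 11w₀L⁴/(120EI) = 9011/EI
  clockwise couple 42 at a = 7: M₀a(2L − a)/(2EI) = 1323/EI
  point load 168.7 at a = 6.4: Pa²(3L − a)/(6EI) = 20269/EI
  δ_0 = 30603/EI
Flexibility coefficient — unit upward force at Y: δ_{YY} = L³/(3EI) = 170.7/EI.
Compatibility at Y: δ_0 − R_Y·δ_{YY} = 0, so R_Y = 30603/170.7 = 179.3 kN.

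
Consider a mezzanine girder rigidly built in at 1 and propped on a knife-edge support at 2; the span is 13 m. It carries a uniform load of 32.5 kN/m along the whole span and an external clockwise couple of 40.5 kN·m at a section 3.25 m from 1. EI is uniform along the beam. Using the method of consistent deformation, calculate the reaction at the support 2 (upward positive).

Take the reaction at 2 as the redundant and release it; the primary structure is a cantilever fixed at 1.
Free-end deflection of the primary structure under the applied loading (downward +):
  UDL 32.5: wL⁴/(8EI) = 116029/EI
  clockwise couple 40.5 at a = 3.25: M₀a(2L − a)/(2EI) = 1497/EI
  δ_0 = 117526/EI
Tip deflection under a unit load at 2: L³/(3EI) = 732.3/EI.
Compatibility at 2: δ_0 − R_2·δ_{22} = 0, so R_2 = 117526/732.3 = 160.5 kN.

R_2 = 160.5 kN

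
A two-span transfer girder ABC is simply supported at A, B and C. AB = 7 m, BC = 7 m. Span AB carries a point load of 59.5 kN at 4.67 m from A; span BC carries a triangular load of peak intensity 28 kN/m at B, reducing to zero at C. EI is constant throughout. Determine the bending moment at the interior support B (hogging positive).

M_B = 84.28 kN·m

Release continuity at B by inserting a hinge; the redundant is the internal moment M_B. The primary structure is two simply-supported spans AB and BC.
Discontinuity in slope at B on the released structure — sum the simple-span end rotations:
  span AB: point load 59.5 at a = 4.67: Pab(L + a)/(6LEI) = 179.9/EI
  span BC: triangular load, peak 28: w₀L³/(45EI) = 213.4/EI
  relative rotation θ_0 = (179.9 + 213.4)/EI = 393.3/EI
A unit hogging moment at B produces rotation L₁/(3EI) + L₂/(3EI) = 4.667/EI.
Compatibility: M_B·(L₁+L₂)/(3EI) = θ_0, giving M_B = 84.28 kN·m (hogging).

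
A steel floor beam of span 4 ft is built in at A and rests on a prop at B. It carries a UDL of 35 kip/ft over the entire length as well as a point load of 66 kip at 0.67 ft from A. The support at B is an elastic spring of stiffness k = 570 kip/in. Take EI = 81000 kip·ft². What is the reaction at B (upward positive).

Release the roller at B. Primary structure: cantilever fixed at A.
Free-end deflection of the primary structure under the applied loading (downward +):
  UDL 35: wL⁴/(8EI) = 1120/EI
  point load 66 at a = 0.67: Pa²(3L − a)/(6EI) = 55.95/EI
  δ_0 = 1176/EI
Tip deflection under a unit load at B: L³/(3EI) = 21.33/EI.
With EI = 81000 kip·ft²: δ_0 = 0.014518 ft and δ_{BB} = 0.000263 ft/kip.
Compatibility — the spring shortens by R_B/k under the reaction it provides: δ_0 − R_B·δ_{BB} = R_B/k. With 1/k = 1/(570×12) ft/kip = 0.000146 ft/kip, R_B = δ_0 / (δ_{BB} + 1/k) = 0.014518 / (0.000263 + 0.000146) = 35.45 kip.

R_B = 35.45 kip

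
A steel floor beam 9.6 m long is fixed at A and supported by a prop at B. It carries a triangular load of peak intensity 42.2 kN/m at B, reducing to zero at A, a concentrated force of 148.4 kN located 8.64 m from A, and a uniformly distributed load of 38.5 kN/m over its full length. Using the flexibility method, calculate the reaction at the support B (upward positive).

Release the roller at B. Primary structure: cantilever fixed at A.
Primary-structure tip deflection at B by superposition:
  triangular load, peak 42.2 at the free end: 11w₀L⁴/(120EI) = 32856/EI
  point load 148.4 at a = 8.64: Pa²(3L − a)/(6EI) = 37222/EI
  UDL 38.5: wL⁴/(8EI) = 40875/EI
  δ_0 = 110952/EI
Tip deflection under a unit load at B: L³/(3EI) = 294.9/EI.
Compatibility at B: δ_0 − R_B·δ_{BB} = 0, so R_B = 110952/294.9 = 376.2 kN.

R_B = 376.2 kN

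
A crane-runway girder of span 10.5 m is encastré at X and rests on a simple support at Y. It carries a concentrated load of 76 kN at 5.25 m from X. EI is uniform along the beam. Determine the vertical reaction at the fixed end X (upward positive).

R_X = 52.25 kN

Take the reaction at Y as the redundant and release it; the primary structure is a cantilever fixed at X.
Primary-structure tip deflection at Y by superposition:
  point load 76 at a = 5.25: Pa²(3L − a)/(6EI) = 9165/EI
Flexibility coefficient — unit upward force at Y: δ_{YY} = L³/(3EI) = 385.9/EI.
Compatibility at Y: δ_0 − R_Y·δ_{YY} = 0, so R_Y = 9165/385.9 = 23.75 kN.
Vertical equilibrium: R_X = ΣP − R_Y = 76 − 23.75 = 52.25 kN.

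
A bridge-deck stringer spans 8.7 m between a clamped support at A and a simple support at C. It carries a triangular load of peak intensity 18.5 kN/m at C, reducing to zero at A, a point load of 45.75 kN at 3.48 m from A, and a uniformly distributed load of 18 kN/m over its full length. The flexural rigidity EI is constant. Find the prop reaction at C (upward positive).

R_C = 112.5 kN

Release the roller at C. Primary structure: cantilever fixed at A.
Downward deflection at the released point C due to the loads:
  triangular load, peak 18.5 at the free end: 11w₀L⁴/(120EI) = 9715/EI
  point load 45.75 at a = 3.48: Pa²(3L − a)/(6EI) = 2089/EI
  UDL 18: wL⁴/(8EI) = 12890/EI
  δ_0 = 24694/EI
Tip deflection under a unit load at C: L³/(3EI) = 219.5/EI.
Compatibility at C: δ_0 − R_C·δ_{CC} = 0, so R_C = 24694/219.5 = 112.5 kN.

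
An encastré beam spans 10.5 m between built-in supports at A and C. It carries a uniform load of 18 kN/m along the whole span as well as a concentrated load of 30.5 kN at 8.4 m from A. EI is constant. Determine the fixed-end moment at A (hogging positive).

M_A = 175.6 kN·m

Take the two fixed-end moments M_A, M_C as redundants; the released structure is the simple span AC.
Simple-span end rotations at A and C under the given loads:
  at A: UDL 18: wL³/(24EI) = 868.2/EI
  at C: UDL 18: wL³/(24EI) = 868.2/EI
  at A: point load 30.5 at a = 8.4: Pab(L + b)/(6LEI) = 107.6/EI
  at C: point load 30.5 at a = 8.4: Pab(L + a)/(6LEI) = 161.4/EI
  θ_A0 = 975.8/EI,  θ_C0 = 1030/EI
Flexibility coefficients: a unit moment at one end gives L/(3EI) there and L/(6EI) at the far end, so f₁₁ = f₂₂ = 3.5/EI and f₁₂ = f₂₁ = 1.75/EI.
Compatibility — zero rotation at each built-in end:
  3.5 M_A + 1.75 M_C = 975.8
  1.75 M_A + 3.5 M_C = 1030
Solving the pair gives M_A = 175.6 kN·m and M_C = 206.4 kN·m (hogging).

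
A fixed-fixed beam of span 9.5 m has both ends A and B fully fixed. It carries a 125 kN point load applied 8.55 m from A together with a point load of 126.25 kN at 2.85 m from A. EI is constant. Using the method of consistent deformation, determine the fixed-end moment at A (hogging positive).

Release both end moments; the primary structure is a simply-supported span AB with redundants M_A and M_B.
End rotations of the released simple span under the applied load (×1/EI):
  at A: point load 125 at a = 8.55: Pab(L + b)/(6LEI) = 186.1/EI
  at B: point load 125 at a = 8.55: Pab(L + a)/(6LEI) = 321.5/EI
  at A: point load 126.25 at a = 2.85: Pab(L + b)/(6LEI) = 677.9/EI
  at B: point load 126.25 at a = 2.85: Pab(L + a)/(6LEI) = 518.4/EI
  θ_A0 = 864.1/EI,  θ_B0 = 839.9/EI
Flexibility coefficients: a unit moment at one end gives L/(3EI) there and L/(6EI) at the far end, so f₁₁ = f₂₂ = 3.167/EI and f₁₂ = f₂₁ = 1.583/EI.
Compatibility — zero rotation at each built-in end:
  3.167 M_A + 1.583 M_B = 864.1
  1.583 M_A + 3.167 M_B = 839.9
Solving the pair gives M_A = 187 kN·m and M_B = 171.7 kN·m (hogging).

M_A = 187 kN·m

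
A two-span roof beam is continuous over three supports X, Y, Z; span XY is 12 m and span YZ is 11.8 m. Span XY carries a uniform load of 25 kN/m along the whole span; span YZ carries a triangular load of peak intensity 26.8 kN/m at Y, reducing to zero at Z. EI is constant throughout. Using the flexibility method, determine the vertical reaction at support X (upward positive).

R_X = 120.8 kN

Take M_Y as the redundant. Released structure: two simple spans XY and YZ with a hinge at Y.
End slopes at the hinge Y, treating each span as simply supported:
  span XY: UDL 25: wL³/(24EI) = 1800/EI
  span YZ: triangular load, peak 26.8: w₀L³/(45EI) = 978.5/EI
  relative rotation θ_0 = (1800 + 978.5)/EI = 2779/EI
A unit hogging moment at Y produces rotation L₁/(3EI) + L₂/(3EI) = 7.933/EI.
Slope continuity at Y: θ_0 = M_Y·7.933/EI, so M_Y = 2779/7.933 = 350.2 kN·m (hogging).
Span XY, ΣM about X with M_Y applied at Y: R_Y^{XY}·12 = 1800 + 350.2, so R_Y^{XY} = 179.2 kN and R_X = 300 − 179.2 = 120.8 kN.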